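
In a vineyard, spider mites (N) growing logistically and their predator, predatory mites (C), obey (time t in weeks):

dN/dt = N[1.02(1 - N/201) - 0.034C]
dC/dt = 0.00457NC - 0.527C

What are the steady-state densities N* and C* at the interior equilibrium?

N* ≈ 115, C* ≈ 12.8

From dC/dt = 0 with C > 0: 0.00457N* = 0.527, so N* = 115.
Substitute into dN/dt = 0: 1.02(1 - 115/201) = 0.034C*.
The bracket is 0.426, giving C* = 0.435/0.034 = 12.8.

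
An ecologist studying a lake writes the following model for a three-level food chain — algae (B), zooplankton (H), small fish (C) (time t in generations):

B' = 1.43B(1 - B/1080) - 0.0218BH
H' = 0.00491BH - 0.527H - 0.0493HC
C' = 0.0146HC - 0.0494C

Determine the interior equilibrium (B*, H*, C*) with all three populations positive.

B* ≈ 1020, H* ≈ 3.38, C* ≈ 91.3

From dC/dt = 0: 0.0146H* = 0.0494, so H* = 3.38.
From dB/dt = 0: 1.43(1 - B*/1080) = 0.0218·3.38, giving B* = 1080·(1 - 0.0516) = 1020.
From dH/dt = 0: 0.00491·1020 - 0.527 = 0.0493C*, so C* = 4.5/0.0493 = 91.3.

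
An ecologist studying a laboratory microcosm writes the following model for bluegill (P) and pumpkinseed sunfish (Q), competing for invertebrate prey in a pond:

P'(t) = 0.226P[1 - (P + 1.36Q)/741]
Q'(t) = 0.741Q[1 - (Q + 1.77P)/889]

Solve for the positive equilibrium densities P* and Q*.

Setting both brackets to zero gives the nullclines P + 1.36Q = 741 and 1.77P + Q = 889.
Substituting Q = 889 - 1.77P into the first: P(1 - 1.36·1.77) = 741 - 1.36·889.
So P* = -468/-1.41 = 333, and then Q* = 889 - 1.77·333 = 300.

P* ≈ 333, Q* ≈ 300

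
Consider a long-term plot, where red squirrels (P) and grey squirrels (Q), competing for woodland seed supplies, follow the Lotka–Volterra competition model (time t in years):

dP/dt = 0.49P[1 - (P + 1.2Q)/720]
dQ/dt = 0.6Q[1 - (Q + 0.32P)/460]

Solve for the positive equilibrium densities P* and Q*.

Setting both brackets to zero gives the nullclines P + 1.2Q = 720 and 0.32P + Q = 460.
Substituting Q = 460 - 0.32P into the first: P(1 - 1.2·0.32) = 720 - 1.2·460.
So P* = 168/0.616 = 273, and then Q* = 460 - 0.32·273 = 373.

P* ≈ 273, Q* ≈ 373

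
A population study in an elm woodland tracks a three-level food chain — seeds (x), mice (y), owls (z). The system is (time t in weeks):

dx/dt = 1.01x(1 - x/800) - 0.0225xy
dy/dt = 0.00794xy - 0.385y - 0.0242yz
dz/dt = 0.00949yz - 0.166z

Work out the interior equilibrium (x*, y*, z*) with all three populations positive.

x* ≈ 488, y* ≈ 17.5, z* ≈ 144

From dz/dt = 0: 0.00949y* = 0.166, so y* = 17.5.
From dx/dt = 0: 1.01(1 - x*/800) = 0.0225·17.5, giving x* = 800·(1 - 0.39) = 488.
From dy/dt = 0: 0.00794·488 - 0.385 = 0.0242z*, so z* = 3.49/0.0242 = 144.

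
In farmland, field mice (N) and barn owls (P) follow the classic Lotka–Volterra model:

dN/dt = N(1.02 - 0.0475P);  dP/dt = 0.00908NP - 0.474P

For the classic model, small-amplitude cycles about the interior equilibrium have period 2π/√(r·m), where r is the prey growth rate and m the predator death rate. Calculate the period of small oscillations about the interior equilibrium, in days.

T ≈ 9.04 days

Here r = 1.02 and m = 0.474, so r·m = 0.483.
ω = √0.483 = 0.695 per day, hence T = 2π/ω ≈ 9.04 days.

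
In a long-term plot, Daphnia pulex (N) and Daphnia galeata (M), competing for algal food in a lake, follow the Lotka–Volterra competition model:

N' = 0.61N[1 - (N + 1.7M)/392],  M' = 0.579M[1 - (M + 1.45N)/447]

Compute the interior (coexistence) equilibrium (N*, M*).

N* ≈ 251, M* ≈ 82.9

Setting both brackets to zero gives the nullclines N + 1.7M = 392 and 1.45N + M = 447.
Substituting M = 447 - 1.45N into the first: N(1 - 1.7·1.45) = 392 - 1.7·447.
So N* = -368/-1.46 = 251, and then M* = 447 - 1.45·251 = 82.9.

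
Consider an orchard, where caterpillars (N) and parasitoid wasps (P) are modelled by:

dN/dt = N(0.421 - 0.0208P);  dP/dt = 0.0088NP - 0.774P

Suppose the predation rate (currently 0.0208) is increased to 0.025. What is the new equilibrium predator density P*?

At the interior fixed point, setting dN/dt = 0 with N > 0 fixes P* = (prey growth rate)/(NP coefficient) — independent of the other coefficients.
With the change, P* = 0.421/0.025 = 16.8; it falls from 20.2.

P* ≈ 16.8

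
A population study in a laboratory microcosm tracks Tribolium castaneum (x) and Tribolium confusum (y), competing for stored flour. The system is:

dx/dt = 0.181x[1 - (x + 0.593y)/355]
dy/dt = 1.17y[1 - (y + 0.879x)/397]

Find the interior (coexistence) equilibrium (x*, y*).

x* ≈ 250, y* ≈ 177

Setting both brackets to zero gives the nullclines x + 0.593y = 355 and 0.879x + y = 397.
Substituting y = 397 - 0.879x into the first: x(1 - 0.593·0.879) = 355 - 0.593·397.
So x* = 120/0.479 = 250, and then y* = 397 - 0.879·250 = 177.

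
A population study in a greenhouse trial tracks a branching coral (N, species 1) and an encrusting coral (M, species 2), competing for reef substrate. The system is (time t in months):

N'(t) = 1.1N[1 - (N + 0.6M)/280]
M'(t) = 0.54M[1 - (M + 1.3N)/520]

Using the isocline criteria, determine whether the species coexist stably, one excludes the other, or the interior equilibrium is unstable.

species 2 excludes species 1

Compare the nullcline intercepts: K1/α12 = 280/0.6 = 467 < K2 = 520; K2/α21 = 520/1.3 = 400 > K1 = 280.
Since the inequalities point opposite ways, species 2 can invade but species 1 cannot.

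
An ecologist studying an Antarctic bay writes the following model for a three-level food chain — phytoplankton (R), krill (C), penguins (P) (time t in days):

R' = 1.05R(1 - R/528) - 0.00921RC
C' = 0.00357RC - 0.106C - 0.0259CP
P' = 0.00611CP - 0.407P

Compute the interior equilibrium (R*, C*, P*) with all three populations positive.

From dP/dt = 0: 0.00611C* = 0.407, so C* = 66.6.
From dR/dt = 0: 1.05(1 - R*/528) = 0.00921·66.6, giving R* = 528·(1 - 0.584) = 219.
From dC/dt = 0: 0.00357·219 - 0.106 = 0.0259P*, so P* = 0.678/0.0259 = 26.2.

R* ≈ 219, C* ≈ 66.6, P* ≈ 26.2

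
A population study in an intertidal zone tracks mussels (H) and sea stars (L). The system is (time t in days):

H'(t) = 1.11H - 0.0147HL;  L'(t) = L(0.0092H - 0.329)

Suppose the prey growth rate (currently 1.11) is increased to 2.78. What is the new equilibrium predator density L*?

L* ≈ 189

At the interior fixed point, setting dH/dt = 0 with H > 0 fixes L* = (prey growth rate)/(HL coefficient) — independent of the other coefficients.
With the change, L* = 2.78/0.0147 = 189; it rises from 75.5.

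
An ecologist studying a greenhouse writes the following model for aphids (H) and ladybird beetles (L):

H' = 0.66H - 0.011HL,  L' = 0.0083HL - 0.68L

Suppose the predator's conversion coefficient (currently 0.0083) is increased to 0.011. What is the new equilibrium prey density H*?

H* ≈ 61.8

At the interior fixed point, setting dL/dt = 0 with L > 0 fixes H* = (predator death rate)/(HL coefficient) — independent of the other coefficients.
With the change, H* = 0.68/0.011 = 61.8; it falls from 81.9.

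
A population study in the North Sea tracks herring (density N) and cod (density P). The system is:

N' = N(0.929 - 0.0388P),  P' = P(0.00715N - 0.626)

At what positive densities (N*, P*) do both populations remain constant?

N* ≈ 87.6, P* ≈ 23.9

Set dP/dt = 0 with P > 0: 0.00715N - 0.626 = 0, so N* = 0.626/0.00715 = 87.6.
Set dN/dt = 0 with N > 0: 0.929 - 0.0388P = 0, so P* = 0.929/0.0388 = 23.9.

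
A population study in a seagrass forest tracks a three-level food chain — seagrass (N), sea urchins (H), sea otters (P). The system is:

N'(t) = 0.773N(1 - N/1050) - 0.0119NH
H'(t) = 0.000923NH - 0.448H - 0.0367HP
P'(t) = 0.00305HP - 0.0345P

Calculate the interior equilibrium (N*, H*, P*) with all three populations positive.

N* ≈ 867, H* ≈ 11.3, P* ≈ 9.6

From dP/dt = 0: 0.00305H* = 0.0345, so H* = 11.3.
From dN/dt = 0: 0.773(1 - N*/1050) = 0.0119·11.3, giving N* = 1050·(1 - 0.174) = 867.
From dH/dt = 0: 0.000923·867 - 0.448 = 0.0367P*, so P* = 0.352/0.0367 = 9.6.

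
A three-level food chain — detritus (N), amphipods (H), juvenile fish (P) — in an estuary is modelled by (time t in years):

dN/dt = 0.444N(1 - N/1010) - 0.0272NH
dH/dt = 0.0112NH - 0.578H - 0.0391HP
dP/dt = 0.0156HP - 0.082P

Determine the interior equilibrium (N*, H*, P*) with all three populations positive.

N* ≈ 685, H* ≈ 5.26, P* ≈ 181

From dP/dt = 0: 0.0156H* = 0.082, so H* = 5.26.
From dN/dt = 0: 0.444(1 - N*/1010) = 0.0272·5.26, giving N* = 1010·(1 - 0.322) = 685.
From dH/dt = 0: 0.0112·685 - 0.578 = 0.0391P*, so P* = 7.09/0.0391 = 181.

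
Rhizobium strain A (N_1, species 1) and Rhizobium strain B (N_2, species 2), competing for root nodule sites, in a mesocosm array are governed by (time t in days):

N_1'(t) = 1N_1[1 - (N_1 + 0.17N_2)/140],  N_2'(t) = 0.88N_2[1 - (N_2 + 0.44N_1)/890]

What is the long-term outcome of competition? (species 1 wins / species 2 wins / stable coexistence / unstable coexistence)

Compare the nullcline intercepts: K1/α12 = 140/0.17 = 824 < K2 = 890; K2/α21 = 890/0.44 = 2020 > K1 = 140.
Since the inequalities point opposite ways, species 2 can invade but species 1 cannot.

species 2 excludes species 1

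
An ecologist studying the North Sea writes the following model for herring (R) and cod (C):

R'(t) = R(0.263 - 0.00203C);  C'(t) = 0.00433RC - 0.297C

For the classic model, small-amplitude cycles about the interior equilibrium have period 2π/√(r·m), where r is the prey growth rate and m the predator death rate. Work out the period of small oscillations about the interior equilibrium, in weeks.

T ≈ 22.5 weeks

Here r = 0.263 and m = 0.297, so r·m = 0.0781.
ω = √0.0781 = 0.279 per week, hence T = 2π/ω ≈ 22.5 weeks.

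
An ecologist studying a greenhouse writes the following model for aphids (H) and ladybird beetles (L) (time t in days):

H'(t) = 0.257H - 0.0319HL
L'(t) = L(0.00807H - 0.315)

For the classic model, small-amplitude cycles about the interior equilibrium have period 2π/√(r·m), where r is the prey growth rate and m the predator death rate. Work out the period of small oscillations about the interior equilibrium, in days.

T ≈ 22.1 days

Here r = 0.257 and m = 0.315, so r·m = 0.081.
ω = √0.081 = 0.285 per day, hence T = 2π/ω ≈ 22.1 days.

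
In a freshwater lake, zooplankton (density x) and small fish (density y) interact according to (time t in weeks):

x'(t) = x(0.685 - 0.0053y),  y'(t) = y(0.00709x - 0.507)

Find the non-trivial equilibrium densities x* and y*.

x* ≈ 71.5, y* ≈ 129

Set dy/dt = 0 with y > 0: 0.00709x - 0.507 = 0, so x* = 0.507/0.00709 = 71.5.
Set dx/dt = 0 with x > 0: 0.685 - 0.0053y = 0, so y* = 0.685/0.0053 = 129.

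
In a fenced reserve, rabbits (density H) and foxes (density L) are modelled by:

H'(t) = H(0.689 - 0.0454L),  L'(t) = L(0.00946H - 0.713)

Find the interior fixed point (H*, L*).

Set dL/dt = 0 with L > 0: 0.00946H - 0.713 = 0, so H* = 0.713/0.00946 = 75.4.
Set dH/dt = 0 with H > 0: 0.689 - 0.0454L = 0, so L* = 0.689/0.0454 = 15.2.

H* ≈ 75.4, L* ≈ 15.2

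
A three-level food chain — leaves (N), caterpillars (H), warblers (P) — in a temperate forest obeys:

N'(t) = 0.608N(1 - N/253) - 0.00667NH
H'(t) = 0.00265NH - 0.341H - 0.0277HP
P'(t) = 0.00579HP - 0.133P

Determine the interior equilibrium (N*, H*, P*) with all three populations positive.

N* ≈ 189, H* ≈ 23, P* ≈ 5.79

From dP/dt = 0: 0.00579H* = 0.133, so H* = 23.
From dN/dt = 0: 0.608(1 - N*/253) = 0.00667·23, giving N* = 253·(1 - 0.252) = 189.
From dH/dt = 0: 0.00265·189 - 0.341 = 0.0277P*, so P* = 0.16/0.0277 = 5.79.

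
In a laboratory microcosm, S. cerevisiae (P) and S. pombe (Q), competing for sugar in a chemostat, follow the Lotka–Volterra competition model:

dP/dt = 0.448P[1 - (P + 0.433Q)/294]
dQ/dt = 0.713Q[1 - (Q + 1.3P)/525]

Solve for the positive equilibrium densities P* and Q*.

P* ≈ 153, Q* ≈ 327

Setting both brackets to zero gives the nullclines P + 0.433Q = 294 and 1.3P + Q = 525.
Substituting Q = 525 - 1.3P into the first: P(1 - 0.433·1.3) = 294 - 0.433·525.
So P* = 66.7/0.437 = 153, and then Q* = 525 - 1.3·153 = 327.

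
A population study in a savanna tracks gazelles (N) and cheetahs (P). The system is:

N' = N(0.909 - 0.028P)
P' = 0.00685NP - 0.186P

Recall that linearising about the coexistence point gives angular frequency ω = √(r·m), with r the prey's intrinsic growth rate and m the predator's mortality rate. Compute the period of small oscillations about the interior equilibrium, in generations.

Here r = 0.909 and m = 0.186, so r·m = 0.169.
ω = √0.169 = 0.411 per generation, hence T = 2π/ω ≈ 15.3 generations.

T ≈ 15.3 generations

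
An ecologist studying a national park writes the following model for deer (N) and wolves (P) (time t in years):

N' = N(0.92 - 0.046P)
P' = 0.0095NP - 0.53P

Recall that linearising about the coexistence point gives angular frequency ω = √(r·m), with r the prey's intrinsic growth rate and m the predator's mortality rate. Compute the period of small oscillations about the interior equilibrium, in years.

T ≈ 9 years

Here r = 0.92 and m = 0.53, so r·m = 0.488.
ω = √0.488 = 0.698 per year, hence T = 2π/ω ≈ 9 years.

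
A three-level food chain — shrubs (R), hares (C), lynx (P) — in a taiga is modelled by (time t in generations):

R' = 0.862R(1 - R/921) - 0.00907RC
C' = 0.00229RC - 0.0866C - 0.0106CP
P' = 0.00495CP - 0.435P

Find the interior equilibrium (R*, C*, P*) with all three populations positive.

R* ≈ 69.4, C* ≈ 87.9, P* ≈ 6.82

From dP/dt = 0: 0.00495C* = 0.435, so C* = 87.9.
From dR/dt = 0: 0.862(1 - R*/921) = 0.00907·87.9, giving R* = 921·(1 - 0.925) = 69.4.
From dC/dt = 0: 0.00229·69.4 - 0.0866 = 0.0106P*, so P* = 0.0723/0.0106 = 6.82.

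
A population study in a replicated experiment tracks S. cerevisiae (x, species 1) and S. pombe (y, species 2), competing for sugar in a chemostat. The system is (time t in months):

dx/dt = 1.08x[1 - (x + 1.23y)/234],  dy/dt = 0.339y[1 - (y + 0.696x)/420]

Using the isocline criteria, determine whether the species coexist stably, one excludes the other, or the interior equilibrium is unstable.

species 2 excludes species 1

Compare the nullcline intercepts: K1/α12 = 234/1.23 = 190 < K2 = 420; K2/α21 = 420/0.696 = 603 > K1 = 234.
Since the inequalities point opposite ways, species 2 can invade but species 1 cannot.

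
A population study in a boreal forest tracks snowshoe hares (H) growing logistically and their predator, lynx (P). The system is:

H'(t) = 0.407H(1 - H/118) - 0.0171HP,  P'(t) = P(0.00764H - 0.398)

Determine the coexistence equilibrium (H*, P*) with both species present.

From dP/dt = 0 with P > 0: 0.00764H* = 0.398, so H* = 52.1.
Substitute into dH/dt = 0: 0.407(1 - 52.1/118) = 0.0171P*.
The bracket is 0.559, giving P* = 0.227/0.0171 = 13.3.

H* ≈ 52.1, P* ≈ 13.3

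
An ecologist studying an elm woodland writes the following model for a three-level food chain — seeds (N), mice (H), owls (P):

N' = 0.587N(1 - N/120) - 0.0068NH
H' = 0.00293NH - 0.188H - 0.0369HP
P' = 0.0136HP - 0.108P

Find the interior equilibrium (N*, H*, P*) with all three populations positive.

N* ≈ 109, H* ≈ 7.94, P* ≈ 3.56

From dP/dt = 0: 0.0136H* = 0.108, so H* = 7.94.
From dN/dt = 0: 0.587(1 - N*/120) = 0.0068·7.94, giving N* = 120·(1 - 0.092) = 109.
From dH/dt = 0: 0.00293·109 - 0.188 = 0.0369P*, so P* = 0.131/0.0369 = 3.56.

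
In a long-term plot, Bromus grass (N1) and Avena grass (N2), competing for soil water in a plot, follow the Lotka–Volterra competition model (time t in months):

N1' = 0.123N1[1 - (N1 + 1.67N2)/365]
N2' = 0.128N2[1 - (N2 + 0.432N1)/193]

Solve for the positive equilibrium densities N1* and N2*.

N1* ≈ 153, N2* ≈ 127

Setting both brackets to zero gives the nullclines N1 + 1.67N2 = 365 and 0.432N1 + N2 = 193.
Substituting N2 = 193 - 0.432N1 into the first: N1(1 - 1.67·0.432) = 365 - 1.67·193.
So N1* = 42.7/0.279 = 153, and then N2* = 193 - 0.432·153 = 127.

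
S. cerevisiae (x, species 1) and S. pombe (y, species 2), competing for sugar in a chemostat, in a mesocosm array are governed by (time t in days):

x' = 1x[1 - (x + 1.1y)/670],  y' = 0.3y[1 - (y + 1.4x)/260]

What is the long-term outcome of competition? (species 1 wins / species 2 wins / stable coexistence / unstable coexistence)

Compare the nullcline intercepts: K1/α12 = 670/1.1 = 609 > K2 = 260; K2/α21 = 260/1.4 = 186 < K1 = 670.
Since the inequalities point opposite ways, species 1 can invade but species 2 cannot.

species 1 excludes species 2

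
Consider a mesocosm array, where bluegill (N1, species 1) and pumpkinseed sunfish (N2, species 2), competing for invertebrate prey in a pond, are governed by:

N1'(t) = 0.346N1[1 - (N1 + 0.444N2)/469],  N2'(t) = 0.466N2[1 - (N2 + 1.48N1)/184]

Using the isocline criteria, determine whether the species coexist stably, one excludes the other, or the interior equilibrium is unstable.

Compare the nullcline intercepts: K1/α12 = 469/0.444 = 1060 > K2 = 184; K2/α21 = 184/1.48 = 124 < K1 = 469.
Since the inequalities point opposite ways, species 1 can invade but species 2 cannot.

species 1 excludes species 2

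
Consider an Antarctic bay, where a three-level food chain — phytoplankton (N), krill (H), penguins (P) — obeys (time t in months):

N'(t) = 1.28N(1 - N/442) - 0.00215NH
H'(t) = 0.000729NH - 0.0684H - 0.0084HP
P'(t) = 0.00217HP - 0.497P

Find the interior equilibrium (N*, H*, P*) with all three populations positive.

N* ≈ 272, H* ≈ 229, P* ≈ 15.5

From dP/dt = 0: 0.00217H* = 0.497, so H* = 229.
From dN/dt = 0: 1.28(1 - N*/442) = 0.00215·229, giving N* = 442·(1 - 0.385) = 272.
From dH/dt = 0: 0.000729·272 - 0.0684 = 0.0084P*, so P* = 0.13/0.0084 = 15.5.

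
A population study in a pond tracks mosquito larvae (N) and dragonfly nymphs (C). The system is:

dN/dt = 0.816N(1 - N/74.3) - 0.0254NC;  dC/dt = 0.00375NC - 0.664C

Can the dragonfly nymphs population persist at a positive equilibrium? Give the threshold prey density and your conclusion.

Threshold N = 177; K < 177, so no, the predator goes extinct.

The predator equation gives dC/dt > 0 only when N > 0.664/0.00375 = 177.
Without the predator, N → K = 74.3. Since 74.3 < 177, the predator cannot invade.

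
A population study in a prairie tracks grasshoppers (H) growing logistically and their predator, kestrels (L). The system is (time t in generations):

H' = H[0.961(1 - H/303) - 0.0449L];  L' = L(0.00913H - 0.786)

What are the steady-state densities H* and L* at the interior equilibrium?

From dL/dt = 0 with L > 0: 0.00913H* = 0.786, so H* = 86.1.
Substitute into dH/dt = 0: 0.961(1 - 86.1/303) = 0.0449L*.
The bracket is 0.716, giving L* = 0.688/0.0449 = 15.3.

H* ≈ 86.1, L* ≈ 15.3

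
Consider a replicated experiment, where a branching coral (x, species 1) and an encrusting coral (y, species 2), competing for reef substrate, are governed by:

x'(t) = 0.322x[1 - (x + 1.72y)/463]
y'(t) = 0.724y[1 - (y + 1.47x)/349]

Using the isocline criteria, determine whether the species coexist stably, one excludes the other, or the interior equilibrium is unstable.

Compare the nullcline intercepts: K1/α12 = 463/1.72 = 269 < K2 = 349; K2/α21 = 349/1.47 = 237 < K1 = 463.
Since both are reversed, neither can invade when rare; the interior point is a saddle.

unstable coexistence (outcome depends on initial conditions)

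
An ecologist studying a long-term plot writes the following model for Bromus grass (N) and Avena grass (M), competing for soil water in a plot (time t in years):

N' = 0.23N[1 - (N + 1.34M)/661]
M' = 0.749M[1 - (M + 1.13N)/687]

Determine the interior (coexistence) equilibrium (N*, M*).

Setting both brackets to zero gives the nullclines N + 1.34M = 661 and 1.13N + M = 687.
Substituting M = 687 - 1.13N into the first: N(1 - 1.34·1.13) = 661 - 1.34·687.
So N* = -260/-0.514 = 505, and then M* = 687 - 1.13·505 = 117.

N* ≈ 505, M* ≈ 117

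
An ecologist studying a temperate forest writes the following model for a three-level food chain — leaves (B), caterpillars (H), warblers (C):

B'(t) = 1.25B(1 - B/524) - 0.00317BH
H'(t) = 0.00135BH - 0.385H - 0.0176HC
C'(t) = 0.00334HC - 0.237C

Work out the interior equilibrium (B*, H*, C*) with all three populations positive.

From dC/dt = 0: 0.00334H* = 0.237, so H* = 71.
From dB/dt = 0: 1.25(1 - B*/524) = 0.00317·71, giving B* = 524·(1 - 0.18) = 430.
From dH/dt = 0: 0.00135·430 - 0.385 = 0.0176C*, so C* = 0.195/0.0176 = 11.1.

B* ≈ 430, H* ≈ 71, C* ≈ 11.1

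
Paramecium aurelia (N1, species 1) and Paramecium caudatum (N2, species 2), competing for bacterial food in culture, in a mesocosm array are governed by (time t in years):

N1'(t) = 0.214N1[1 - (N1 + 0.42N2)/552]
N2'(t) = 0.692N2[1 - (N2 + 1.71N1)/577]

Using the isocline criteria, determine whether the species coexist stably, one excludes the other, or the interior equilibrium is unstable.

Compare the nullcline intercepts: K1/α12 = 552/0.42 = 1310 > K2 = 577; K2/α21 = 577/1.71 = 337 < K1 = 552.
Since the inequalities point opposite ways, species 1 can invade but species 2 cannot.

species 1 excludes species 2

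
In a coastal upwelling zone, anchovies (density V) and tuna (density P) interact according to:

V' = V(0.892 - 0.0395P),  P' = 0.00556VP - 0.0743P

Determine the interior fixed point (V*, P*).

Set dP/dt = 0 with P > 0: 0.00556V - 0.0743 = 0, so V* = 0.0743/0.00556 = 13.4.
Set dV/dt = 0 with V > 0: 0.892 - 0.0395P = 0, so P* = 0.892/0.0395 = 22.6.

V* ≈ 13.4, P* ≈ 22.6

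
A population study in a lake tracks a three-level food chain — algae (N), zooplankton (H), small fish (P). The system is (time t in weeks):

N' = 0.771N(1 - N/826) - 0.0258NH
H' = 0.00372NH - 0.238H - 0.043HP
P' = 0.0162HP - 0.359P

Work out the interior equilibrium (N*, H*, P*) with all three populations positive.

N* ≈ 213, H* ≈ 22.2, P* ≈ 12.9

From dP/dt = 0: 0.0162H* = 0.359, so H* = 22.2.
From dN/dt = 0: 0.771(1 - N*/826) = 0.0258·22.2, giving N* = 826·(1 - 0.742) = 213.
From dH/dt = 0: 0.00372·213 - 0.238 = 0.043P*, so P* = 0.556/0.043 = 12.9.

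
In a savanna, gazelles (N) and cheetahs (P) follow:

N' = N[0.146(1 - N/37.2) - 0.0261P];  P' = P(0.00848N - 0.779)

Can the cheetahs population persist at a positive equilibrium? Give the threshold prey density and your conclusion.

The predator equation gives dP/dt > 0 only when N > 0.779/0.00848 = 91.9.
Without the predator, N → K = 37.2. Since 37.2 < 91.9, the predator cannot invade.

Threshold N = 91.9; K < 91.9, so no, the predator goes extinct.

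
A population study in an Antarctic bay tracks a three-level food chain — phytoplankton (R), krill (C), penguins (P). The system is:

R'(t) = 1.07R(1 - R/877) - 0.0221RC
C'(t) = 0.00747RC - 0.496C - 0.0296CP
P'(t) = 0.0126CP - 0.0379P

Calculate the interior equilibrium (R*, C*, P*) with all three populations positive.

From dP/dt = 0: 0.0126C* = 0.0379, so C* = 3.01.
From dR/dt = 0: 1.07(1 - R*/877) = 0.0221·3.01, giving R* = 877·(1 - 0.0621) = 823.
From dC/dt = 0: 0.00747·823 - 0.496 = 0.0296P*, so P* = 5.65/0.0296 = 191.

R* ≈ 823, C* ≈ 3.01, P* ≈ 191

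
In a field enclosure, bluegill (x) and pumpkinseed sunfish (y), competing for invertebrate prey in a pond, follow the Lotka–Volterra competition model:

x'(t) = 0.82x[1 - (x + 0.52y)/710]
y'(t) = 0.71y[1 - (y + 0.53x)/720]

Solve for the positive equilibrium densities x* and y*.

Setting both brackets to zero gives the nullclines x + 0.52y = 710 and 0.53x + y = 720.
Substituting y = 720 - 0.53x into the first: x(1 - 0.52·0.53) = 710 - 0.52·720.
So x* = 336/0.724 = 463, and then y* = 720 - 0.53·463 = 474.

x* ≈ 463, y* ≈ 474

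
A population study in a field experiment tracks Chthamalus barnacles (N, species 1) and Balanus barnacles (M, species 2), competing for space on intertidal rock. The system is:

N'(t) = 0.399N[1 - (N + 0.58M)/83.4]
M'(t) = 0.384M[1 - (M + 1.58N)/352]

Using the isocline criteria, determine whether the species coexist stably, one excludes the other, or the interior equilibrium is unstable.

species 2 excludes species 1

Compare the nullcline intercepts: K1/α12 = 83.4/0.58 = 144 < K2 = 352; K2/α21 = 352/1.58 = 223 > K1 = 83.4.
Since the inequalities point opposite ways, species 2 can invade but species 1 cannot.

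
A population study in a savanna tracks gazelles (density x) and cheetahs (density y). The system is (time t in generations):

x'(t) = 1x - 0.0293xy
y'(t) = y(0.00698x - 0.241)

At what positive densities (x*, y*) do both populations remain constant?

x* ≈ 34.5, y* ≈ 34.1

Set dy/dt = 0 with y > 0: 0.00698x - 0.241 = 0, so x* = 0.241/0.00698 = 34.5.
Set dx/dt = 0 with x > 0: 1 - 0.0293y = 0, so y* = 1/0.0293 = 34.1.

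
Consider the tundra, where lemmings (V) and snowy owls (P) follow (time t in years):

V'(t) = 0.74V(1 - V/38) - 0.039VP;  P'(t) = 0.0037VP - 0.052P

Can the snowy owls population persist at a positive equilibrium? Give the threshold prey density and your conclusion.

The predator equation gives dP/dt > 0 only when V > 0.052/0.0037 = 14.1.
Without the predator, V → K = 38. Since 38 > 14.1, the predator can invade and persist.

Threshold V = 14.1; K > 14.1, so yes, the predator persists.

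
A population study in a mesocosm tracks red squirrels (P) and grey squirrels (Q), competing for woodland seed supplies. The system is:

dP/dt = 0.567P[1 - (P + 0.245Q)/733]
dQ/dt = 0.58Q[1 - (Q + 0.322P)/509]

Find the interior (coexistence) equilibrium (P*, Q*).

P* ≈ 660, Q* ≈ 296

Setting both brackets to zero gives the nullclines P + 0.245Q = 733 and 0.322P + Q = 509.
Substituting Q = 509 - 0.322P into the first: P(1 - 0.245·0.322) = 733 - 0.245·509.
So P* = 608/0.921 = 660, and then Q* = 509 - 0.322·660 = 296.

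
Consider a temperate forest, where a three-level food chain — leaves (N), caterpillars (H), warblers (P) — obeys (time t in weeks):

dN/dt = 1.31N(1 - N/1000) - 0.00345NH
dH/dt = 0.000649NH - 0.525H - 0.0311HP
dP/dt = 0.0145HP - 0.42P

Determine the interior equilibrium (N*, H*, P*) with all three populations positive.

N* ≈ 924, H* ≈ 29, P* ≈ 2.4

From dP/dt = 0: 0.0145H* = 0.42, so H* = 29.
From dN/dt = 0: 1.31(1 - N*/1000) = 0.00345·29, giving N* = 1000·(1 - 0.0763) = 924.
From dH/dt = 0: 0.000649·924 - 0.525 = 0.0311P*, so P* = 0.0745/0.0311 = 2.4.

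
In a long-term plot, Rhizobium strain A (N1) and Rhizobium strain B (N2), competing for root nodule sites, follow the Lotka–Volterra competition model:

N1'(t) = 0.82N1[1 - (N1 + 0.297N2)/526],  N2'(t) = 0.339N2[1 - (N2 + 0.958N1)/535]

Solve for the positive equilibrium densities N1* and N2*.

Setting both brackets to zero gives the nullclines N1 + 0.297N2 = 526 and 0.958N1 + N2 = 535.
Substituting N2 = 535 - 0.958N1 into the first: N1(1 - 0.297·0.958) = 526 - 0.297·535.
So N1* = 367/0.715 = 513, and then N2* = 535 - 0.958·513 = 43.5.

N1* ≈ 513, N2* ≈ 43.5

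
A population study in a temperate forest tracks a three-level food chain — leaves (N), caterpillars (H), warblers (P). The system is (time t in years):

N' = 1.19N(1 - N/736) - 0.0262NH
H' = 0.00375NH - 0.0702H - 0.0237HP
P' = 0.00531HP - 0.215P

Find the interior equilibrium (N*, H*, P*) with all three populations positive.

N* ≈ 79.9, H* ≈ 40.5, P* ≈ 9.68

From dP/dt = 0: 0.00531H* = 0.215, so H* = 40.5.
From dN/dt = 0: 1.19(1 - N*/736) = 0.0262·40.5, giving N* = 736·(1 - 0.891) = 79.9.
From dH/dt = 0: 0.00375·79.9 - 0.0702 = 0.0237P*, so P* = 0.229/0.0237 = 9.68.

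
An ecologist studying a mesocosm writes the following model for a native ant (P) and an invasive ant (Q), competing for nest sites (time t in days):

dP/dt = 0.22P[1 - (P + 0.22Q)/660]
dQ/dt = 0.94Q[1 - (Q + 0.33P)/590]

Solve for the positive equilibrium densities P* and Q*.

Setting both brackets to zero gives the nullclines P + 0.22Q = 660 and 0.33P + Q = 590.
Substituting Q = 590 - 0.33P into the first: P(1 - 0.22·0.33) = 660 - 0.22·590.
So P* = 530/0.927 = 572, and then Q* = 590 - 0.33·572 = 401.

P* ≈ 572, Q* ≈ 401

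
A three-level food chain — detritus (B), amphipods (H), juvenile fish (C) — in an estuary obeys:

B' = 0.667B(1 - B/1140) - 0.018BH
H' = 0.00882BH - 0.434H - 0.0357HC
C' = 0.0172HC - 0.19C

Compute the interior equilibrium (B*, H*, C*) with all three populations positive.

From dC/dt = 0: 0.0172H* = 0.19, so H* = 11.
From dB/dt = 0: 0.667(1 - B*/1140) = 0.018·11, giving B* = 1140·(1 - 0.298) = 800.
From dH/dt = 0: 0.00882·800 - 0.434 = 0.0357C*, so C* = 6.62/0.0357 = 186.

B* ≈ 800, H* ≈ 11, C* ≈ 186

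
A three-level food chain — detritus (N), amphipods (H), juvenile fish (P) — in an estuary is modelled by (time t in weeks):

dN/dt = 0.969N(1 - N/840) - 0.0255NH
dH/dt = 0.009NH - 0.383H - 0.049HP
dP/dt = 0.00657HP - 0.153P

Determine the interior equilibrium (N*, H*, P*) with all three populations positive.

From dP/dt = 0: 0.00657H* = 0.153, so H* = 23.3.
From dN/dt = 0: 0.969(1 - N*/840) = 0.0255·23.3, giving N* = 840·(1 - 0.613) = 325.
From dH/dt = 0: 0.009·325 - 0.383 = 0.049P*, so P* = 2.54/0.049 = 51.9.

N* ≈ 325, H* ≈ 23.3, P* ≈ 51.9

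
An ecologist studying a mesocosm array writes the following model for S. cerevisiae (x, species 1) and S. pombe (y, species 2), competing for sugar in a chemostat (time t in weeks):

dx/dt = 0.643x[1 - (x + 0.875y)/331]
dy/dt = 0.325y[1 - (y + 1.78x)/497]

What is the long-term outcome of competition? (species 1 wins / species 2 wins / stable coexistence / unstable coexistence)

Compare the nullcline intercepts: K1/α12 = 331/0.875 = 378 < K2 = 497; K2/α21 = 497/1.78 = 279 < K1 = 331.
Since both are reversed, neither can invade when rare; the interior point is a saddle.

unstable coexistence (outcome depends on initial conditions)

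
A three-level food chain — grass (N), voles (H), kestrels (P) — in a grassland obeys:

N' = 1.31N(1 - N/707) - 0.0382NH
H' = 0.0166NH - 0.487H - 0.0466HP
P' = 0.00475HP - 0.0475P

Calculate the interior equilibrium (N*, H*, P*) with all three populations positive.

N* ≈ 501, H* ≈ 10, P* ≈ 168

From dP/dt = 0: 0.00475H* = 0.0475, so H* = 10.
From dN/dt = 0: 1.31(1 - N*/707) = 0.0382·10, giving N* = 707·(1 - 0.292) = 501.
From dH/dt = 0: 0.0166·501 - 0.487 = 0.0466P*, so P* = 7.83/0.0466 = 168.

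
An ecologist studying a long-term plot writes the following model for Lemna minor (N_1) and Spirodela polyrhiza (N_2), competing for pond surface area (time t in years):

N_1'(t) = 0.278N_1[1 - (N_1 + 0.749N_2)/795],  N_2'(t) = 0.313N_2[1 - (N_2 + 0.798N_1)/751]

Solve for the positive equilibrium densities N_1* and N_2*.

Setting both brackets to zero gives the nullclines N_1 + 0.749N_2 = 795 and 0.798N_1 + N_2 = 751.
Substituting N_2 = 751 - 0.798N_1 into the first: N_1(1 - 0.749·0.798) = 795 - 0.749·751.
So N_1* = 233/0.402 = 578, and then N_2* = 751 - 0.798·578 = 290.

N_1* ≈ 578, N_2* ≈ 290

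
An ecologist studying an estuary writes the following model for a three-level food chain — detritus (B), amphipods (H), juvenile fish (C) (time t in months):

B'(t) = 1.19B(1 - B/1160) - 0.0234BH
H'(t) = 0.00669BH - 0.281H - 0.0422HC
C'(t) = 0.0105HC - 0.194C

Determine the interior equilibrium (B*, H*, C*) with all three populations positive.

B* ≈ 739, H* ≈ 18.5, C* ≈ 110

From dC/dt = 0: 0.0105H* = 0.194, so H* = 18.5.
From dB/dt = 0: 1.19(1 - B*/1160) = 0.0234·18.5, giving B* = 1160·(1 - 0.363) = 739.
From dH/dt = 0: 0.00669·739 - 0.281 = 0.0422C*, so C* = 4.66/0.0422 = 110.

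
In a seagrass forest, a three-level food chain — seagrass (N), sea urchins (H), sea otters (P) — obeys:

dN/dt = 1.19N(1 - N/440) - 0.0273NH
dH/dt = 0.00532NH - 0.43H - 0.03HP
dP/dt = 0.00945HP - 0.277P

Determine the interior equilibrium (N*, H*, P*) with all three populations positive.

From dP/dt = 0: 0.00945H* = 0.277, so H* = 29.3.
From dN/dt = 0: 1.19(1 - N*/440) = 0.0273·29.3, giving N* = 440·(1 - 0.672) = 144.
From dH/dt = 0: 0.00532·144 - 0.43 = 0.03P*, so P* = 0.337/0.03 = 11.2.

N* ≈ 144, H* ≈ 29.3, P* ≈ 11.2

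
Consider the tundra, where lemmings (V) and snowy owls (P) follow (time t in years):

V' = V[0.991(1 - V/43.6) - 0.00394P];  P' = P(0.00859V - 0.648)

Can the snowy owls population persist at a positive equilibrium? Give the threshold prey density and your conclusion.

Threshold V = 75.4; K < 75.4, so no, the predator goes extinct.

The predator equation gives dP/dt > 0 only when V > 0.648/0.00859 = 75.4.
Without the predator, V → K = 43.6. Since 43.6 < 75.4, the predator cannot invade.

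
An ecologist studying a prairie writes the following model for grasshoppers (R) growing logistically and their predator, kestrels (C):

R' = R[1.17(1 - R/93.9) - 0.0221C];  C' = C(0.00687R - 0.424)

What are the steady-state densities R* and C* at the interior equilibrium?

R* ≈ 61.7, C* ≈ 18.1

From dC/dt = 0 with C > 0: 0.00687R* = 0.424, so R* = 61.7.
Substitute into dR/dt = 0: 1.17(1 - 61.7/93.9) = 0.0221C*.
The bracket is 0.343, giving C* = 0.401/0.0221 = 18.1.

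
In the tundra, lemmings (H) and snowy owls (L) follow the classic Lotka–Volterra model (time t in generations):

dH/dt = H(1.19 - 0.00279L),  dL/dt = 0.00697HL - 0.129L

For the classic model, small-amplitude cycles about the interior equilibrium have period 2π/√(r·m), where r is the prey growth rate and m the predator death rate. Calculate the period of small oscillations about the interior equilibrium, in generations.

Here r = 1.19 and m = 0.129, so r·m = 0.154.
ω = √0.154 = 0.392 per generation, hence T = 2π/ω ≈ 16 generations.

T ≈ 16 generations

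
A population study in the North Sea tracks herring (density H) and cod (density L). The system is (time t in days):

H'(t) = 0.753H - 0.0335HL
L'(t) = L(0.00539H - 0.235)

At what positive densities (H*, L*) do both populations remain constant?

H* ≈ 43.6, L* ≈ 22.5

Set dL/dt = 0 with L > 0: 0.00539H - 0.235 = 0, so H* = 0.235/0.00539 = 43.6.
Set dH/dt = 0 with H > 0: 0.753 - 0.0335L = 0, so L* = 0.753/0.0335 = 22.5.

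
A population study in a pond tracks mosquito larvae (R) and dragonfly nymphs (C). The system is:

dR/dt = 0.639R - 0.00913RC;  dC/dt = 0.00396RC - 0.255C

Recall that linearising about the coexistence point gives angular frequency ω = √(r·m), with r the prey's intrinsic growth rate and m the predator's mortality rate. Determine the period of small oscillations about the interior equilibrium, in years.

Here r = 0.639 and m = 0.255, so r·m = 0.163.
ω = √0.163 = 0.404 per year, hence T = 2π/ω ≈ 15.6 years.

T ≈ 15.6 years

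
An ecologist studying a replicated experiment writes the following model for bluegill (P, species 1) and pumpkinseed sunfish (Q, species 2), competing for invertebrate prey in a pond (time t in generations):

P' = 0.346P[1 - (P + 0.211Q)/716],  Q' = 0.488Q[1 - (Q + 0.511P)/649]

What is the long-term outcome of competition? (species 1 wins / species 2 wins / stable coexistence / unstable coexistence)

Compare the nullcline intercepts: K1/α12 = 716/0.211 = 3390 > K2 = 649; K2/α21 = 649/0.511 = 1270 > K1 = 716.
Since both inequalities hold, each species can invade when rare, so the interior equilibrium is stable.

stable coexistence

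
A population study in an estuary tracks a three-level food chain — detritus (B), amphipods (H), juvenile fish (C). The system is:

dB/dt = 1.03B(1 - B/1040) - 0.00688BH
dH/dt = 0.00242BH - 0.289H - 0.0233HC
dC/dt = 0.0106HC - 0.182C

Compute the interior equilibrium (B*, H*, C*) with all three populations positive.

From dC/dt = 0: 0.0106H* = 0.182, so H* = 17.2.
From dB/dt = 0: 1.03(1 - B*/1040) = 0.00688·17.2, giving B* = 1040·(1 - 0.115) = 921.
From dH/dt = 0: 0.00242·921 - 0.289 = 0.0233C*, so C* = 1.94/0.0233 = 83.2.

B* ≈ 921, H* ≈ 17.2, C* ≈ 83.2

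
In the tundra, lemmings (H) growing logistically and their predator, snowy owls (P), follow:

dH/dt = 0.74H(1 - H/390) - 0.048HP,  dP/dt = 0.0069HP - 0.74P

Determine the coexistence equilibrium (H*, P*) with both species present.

H* ≈ 107, P* ≈ 11.2

From dP/dt = 0 with P > 0: 0.0069H* = 0.74, so H* = 107.
Substitute into dH/dt = 0: 0.74(1 - 107/390) = 0.048P*.
The bracket is 0.725, giving P* = 0.537/0.048 = 11.2.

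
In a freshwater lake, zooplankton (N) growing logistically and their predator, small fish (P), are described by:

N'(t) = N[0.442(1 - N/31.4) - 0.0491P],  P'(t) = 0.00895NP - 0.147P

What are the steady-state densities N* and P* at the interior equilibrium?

N* ≈ 16.4, P* ≈ 4.29

From dP/dt = 0 with P > 0: 0.00895N* = 0.147, so N* = 16.4.
Substitute into dN/dt = 0: 0.442(1 - 16.4/31.4) = 0.0491P*.
The bracket is 0.477, giving P* = 0.211/0.0491 = 4.29.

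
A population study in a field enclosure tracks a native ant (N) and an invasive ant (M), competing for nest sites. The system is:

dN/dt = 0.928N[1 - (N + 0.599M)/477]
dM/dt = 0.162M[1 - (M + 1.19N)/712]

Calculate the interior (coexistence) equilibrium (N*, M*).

N* ≈ 176, M* ≈ 503

Setting both brackets to zero gives the nullclines N + 0.599M = 477 and 1.19N + M = 712.
Substituting M = 712 - 1.19N into the first: N(1 - 0.599·1.19) = 477 - 0.599·712.
So N* = 50.5/0.287 = 176, and then M* = 712 - 1.19·176 = 503.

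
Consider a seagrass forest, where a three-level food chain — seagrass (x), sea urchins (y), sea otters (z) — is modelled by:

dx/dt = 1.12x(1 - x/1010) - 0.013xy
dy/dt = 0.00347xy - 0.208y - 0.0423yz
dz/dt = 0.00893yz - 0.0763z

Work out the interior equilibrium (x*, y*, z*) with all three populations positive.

From dz/dt = 0: 0.00893y* = 0.0763, so y* = 8.54.
From dx/dt = 0: 1.12(1 - x*/1010) = 0.013·8.54, giving x* = 1010·(1 - 0.0992) = 910.
From dy/dt = 0: 0.00347·910 - 0.208 = 0.0423z*, so z* = 2.95/0.0423 = 69.7.

x* ≈ 910, y* ≈ 8.54, z* ≈ 69.7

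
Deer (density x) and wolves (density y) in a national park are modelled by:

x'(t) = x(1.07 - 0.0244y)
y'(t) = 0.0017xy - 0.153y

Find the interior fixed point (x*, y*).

Set dy/dt = 0 with y > 0: 0.0017x - 0.153 = 0, so x* = 0.153/0.0017 = 90.
Set dx/dt = 0 with x > 0: 1.07 - 0.0244y = 0, so y* = 1.07/0.0244 = 43.9.

x* ≈ 90, y* ≈ 43.9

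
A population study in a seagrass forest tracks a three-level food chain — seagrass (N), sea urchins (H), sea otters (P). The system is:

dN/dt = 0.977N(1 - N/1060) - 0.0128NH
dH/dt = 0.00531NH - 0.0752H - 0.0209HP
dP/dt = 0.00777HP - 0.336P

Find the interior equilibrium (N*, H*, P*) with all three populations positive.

From dP/dt = 0: 0.00777H* = 0.336, so H* = 43.2.
From dN/dt = 0: 0.977(1 - N*/1060) = 0.0128·43.2, giving N* = 1060·(1 - 0.567) = 459.
From dH/dt = 0: 0.00531·459 - 0.0752 = 0.0209P*, so P* = 2.36/0.0209 = 113.

N* ≈ 459, H* ≈ 43.2, P* ≈ 113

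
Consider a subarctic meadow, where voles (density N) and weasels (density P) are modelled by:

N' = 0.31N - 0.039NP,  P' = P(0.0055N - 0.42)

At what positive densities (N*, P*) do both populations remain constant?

Set dP/dt = 0 with P > 0: 0.0055N - 0.42 = 0, so N* = 0.42/0.0055 = 76.4.
Set dN/dt = 0 with N > 0: 0.31 - 0.039P = 0, so P* = 0.31/0.039 = 7.95.

N* ≈ 76.4, P* ≈ 7.95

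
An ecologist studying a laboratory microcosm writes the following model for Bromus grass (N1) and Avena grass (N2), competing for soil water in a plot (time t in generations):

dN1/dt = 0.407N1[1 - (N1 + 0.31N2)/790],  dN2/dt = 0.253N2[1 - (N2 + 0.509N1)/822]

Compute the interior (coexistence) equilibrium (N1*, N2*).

Setting both brackets to zero gives the nullclines N1 + 0.31N2 = 790 and 0.509N1 + N2 = 822.
Substituting N2 = 822 - 0.509N1 into the first: N1(1 - 0.31·0.509) = 790 - 0.31·822.
So N1* = 535/0.842 = 635, and then N2* = 822 - 0.509·635 = 499.

N1* ≈ 635, N2* ≈ 499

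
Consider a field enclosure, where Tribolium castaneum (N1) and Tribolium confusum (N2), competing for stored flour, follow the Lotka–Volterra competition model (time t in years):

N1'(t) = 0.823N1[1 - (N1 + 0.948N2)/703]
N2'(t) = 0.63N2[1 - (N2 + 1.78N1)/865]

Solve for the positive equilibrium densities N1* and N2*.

N1* ≈ 170, N2* ≈ 562

Setting both brackets to zero gives the nullclines N1 + 0.948N2 = 703 and 1.78N1 + N2 = 865.
Substituting N2 = 865 - 1.78N1 into the first: N1(1 - 0.948·1.78) = 703 - 0.948·865.
So N1* = -117/-0.687 = 170, and then N2* = 865 - 1.78·170 = 562.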